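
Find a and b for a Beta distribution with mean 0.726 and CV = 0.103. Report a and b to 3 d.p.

a = 25.101, b = 9.473

σ = CV·μ = 0.103×0.726 = 0.07478, so σ² = 0.005592.
s+1 = μ(1−μ)/σ² = 0.198924/0.005592 = 35.5746, so s = a+b = 34.5746.
a = μs = 25.101, b = (1−μ)s = 9.473.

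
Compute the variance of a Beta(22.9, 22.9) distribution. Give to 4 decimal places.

0.0053

μ = 22.9/45.8 = 0.500000; Var = μ(1−μ)/(α+β+1) = 0.2500000/46.8 = 0.0053.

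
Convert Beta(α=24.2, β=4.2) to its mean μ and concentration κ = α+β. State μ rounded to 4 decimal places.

μ = 0.8521, κ = 28.4

κ = α+β = 24.2+4.2 = 28.4; μ = α/κ = 24.2/28.4 = 0.8521.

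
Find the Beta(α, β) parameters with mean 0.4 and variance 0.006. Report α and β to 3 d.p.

α = 15.600, β = 23.400

By moment matching, α+β = μ(1−μ)/σ² − 1 = (0.4·0.6)/0.006 − 1 = 40.0000 − 1 = 39.0000.
Since α/(α+β) = μ, α = 0.4·39.0000 = 15.600 and β = 0.6·39.0000 = 23.400.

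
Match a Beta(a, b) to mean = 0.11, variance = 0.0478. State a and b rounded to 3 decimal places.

By moment matching, a+b = μ(1−μ)/σ² − 1 = (0.11·0.89)/0.0478 − 1 = 2.0481 − 1 = 1.0481.
Since a/(a+b) = μ, a = 0.11·1.0481 = 0.115 and b = 0.89·1.0481 = 0.933.

a = 0.115, b = 0.933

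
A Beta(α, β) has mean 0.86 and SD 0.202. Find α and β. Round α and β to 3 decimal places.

α = 1.678, β = 0.273

σ² = 0.202² = 0.040804.
With s = α+β, Var = μ(1−μ)/(s+1), so s+1 = (0.86×0.14)/0.040804 = 2.9507 and s = 1.9507.
α = μs = 1.678, β = (1−μ)s = 0.273.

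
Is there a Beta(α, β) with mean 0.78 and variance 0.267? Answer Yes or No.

No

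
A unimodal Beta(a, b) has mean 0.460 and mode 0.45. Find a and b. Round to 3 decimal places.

a = 4.600, b = 5.400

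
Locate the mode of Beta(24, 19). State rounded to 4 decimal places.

0.5610

With α,β > 1, mode = (α−1)/(α+β−2) = 23/41 = 0.5610.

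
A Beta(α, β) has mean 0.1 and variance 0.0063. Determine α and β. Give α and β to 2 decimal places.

Write ν = α+β; then α = μν and Var = μ(1−μ)/(ν+1).
ν = μ(1−μ)/Var − 1 = 0.09/0.0063 − 1 = 13.2857.
α = 0.1·13.2857 = 1.33, β = 0.9·13.2857 = 11.96.

α = 1.33, β = 11.96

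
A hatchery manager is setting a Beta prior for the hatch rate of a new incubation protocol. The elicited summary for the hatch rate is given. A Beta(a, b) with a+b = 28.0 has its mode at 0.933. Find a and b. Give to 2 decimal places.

a = 25.26, b = 2.74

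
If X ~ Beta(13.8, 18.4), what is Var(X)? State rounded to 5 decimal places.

0.00738

Var = αβ/[(α+β)²(α+β+1)] = (13.8×18.4)/(32.2²×33.2) = 253.92/34423.088 = 0.00738.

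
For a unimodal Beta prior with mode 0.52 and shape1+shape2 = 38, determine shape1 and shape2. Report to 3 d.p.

Mode = (shape1−1)/(κ−2) with κ = shape1+shape2, so shape1−1 = 0.52·36 = 18.720.
shape1 = 19.720; shape2 = κ − shape1 = 18.280.

shape1 = 19.720, shape2 = 18.280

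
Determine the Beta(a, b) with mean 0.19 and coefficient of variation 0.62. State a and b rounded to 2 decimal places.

a = 1.92, b = 8.17

σ = CV·μ = 0.62×0.19 = 0.11780, so σ² = 0.013877.
s+1 = μ(1−μ)/σ² = 0.1539/0.013877 = 11.0904, so s = a+b = 10.0904.
a = μs = 1.92, b = (1−μ)s = 8.17.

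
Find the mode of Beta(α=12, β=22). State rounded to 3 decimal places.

0.344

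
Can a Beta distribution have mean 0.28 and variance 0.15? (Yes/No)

Yes

For any Beta, Var(X) < E[X]·(1−E[X]).
Here μ(1−μ) = 0.28×0.72 = 0.2016, and 0.15 < 0.2016.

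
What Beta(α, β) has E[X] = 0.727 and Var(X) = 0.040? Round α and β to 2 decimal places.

α = 2.88, β = 1.08

By moment matching, α+β = μ(1−μ)/σ² − 1 = (0.727·0.273)/0.040 − 1 = 4.9618 − 1 = 3.9618.
Since α/(α+β) = μ, α = 0.727·3.9618 = 2.88 and β = 0.273·3.9618 = 1.08.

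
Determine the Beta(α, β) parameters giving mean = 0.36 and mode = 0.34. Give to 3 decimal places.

α = 5.760, β = 10.240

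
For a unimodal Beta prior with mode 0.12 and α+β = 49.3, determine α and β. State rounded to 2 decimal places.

Since the density peak of Beta(α,β) is at (α−1)/(α+β−2),
α = 1 + 0.12(49.3−2) = 6.68 and β = 49.3 − 6.68 = 42.62.

α = 6.68, β = 42.62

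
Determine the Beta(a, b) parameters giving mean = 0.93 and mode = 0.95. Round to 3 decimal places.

Let s = a+b. Mean gives a = μs = 0.93s; mode gives (a−1)/(s−2) = 0.95.
Substituting: 0.93s − 1 = 0.95(s−2) = 0.95s − 1.90, so -0.02s = -0.90 and s = 45.0000.
Then a = 0.93×45.0000 = 41.850 and b = s−a = 3.150.

a = 41.850, b = 3.150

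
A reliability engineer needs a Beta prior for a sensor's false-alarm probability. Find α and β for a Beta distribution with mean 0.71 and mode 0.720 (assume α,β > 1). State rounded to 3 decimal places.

α = 31.240, β = 12.760

Let s = α+β. Mean gives α = μs = 0.71s; mode gives (α−1)/(s−2) = 0.720.
Substituting: 0.71s − 1 = 0.720(s−2) = 0.720s − 1.440, so -0.010s = -0.440 and s = 44.0000.
Then α = 0.71×44.0000 = 31.240 and β = s−α = 12.760.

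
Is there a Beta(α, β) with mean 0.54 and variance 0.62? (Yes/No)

No

The Beta variance bound is σ² < μ(1−μ).
Here μ(1−μ) = 0.54×0.46 = 0.2484, and 0.62 ≥ 0.2484.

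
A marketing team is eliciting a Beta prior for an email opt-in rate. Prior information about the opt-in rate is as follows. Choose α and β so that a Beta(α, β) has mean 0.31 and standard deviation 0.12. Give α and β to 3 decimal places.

Variance = 0.12² = 0.0144. The moment-matching identity α+β = μ(1−μ)/Var − 1 gives
α+β = 0.2139/0.0144 − 1 = 13.8542, so α = μ·13.8542 = 4.295 and β = (1−μ)·13.8542 = 9.559.

α = 4.295, β = 9.559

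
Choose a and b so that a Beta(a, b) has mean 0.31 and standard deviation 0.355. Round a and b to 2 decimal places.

a = 0.22, b = 0.48

First σ² = 0.126025. Setting a = μn, b = (1−μ)n with n = a+b,
μ(1−μ)/(n+1) = 0.126025 ⇒ n+1 = 0.2139/0.126025 = 1.6973 ⇒ n = 0.6973.
Hence a = 0.31×0.6973 = 0.22, b = 0.69×0.6973 = 0.48.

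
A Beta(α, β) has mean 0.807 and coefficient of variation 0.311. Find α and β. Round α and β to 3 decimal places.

Var = (CV·μ)² = (0.311×0.807)² = 0.062989.
α+β = μ(1−μ)/Var − 1 = 0.155751/0.062989 − 1 = 1.4727.
Thus α = 0.807·1.4727 = 1.188 and β = 0.193·1.4727 = 0.284.

α = 1.188, β = 0.284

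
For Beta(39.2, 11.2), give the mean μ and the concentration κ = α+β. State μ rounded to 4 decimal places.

μ = 0.7778, κ = 50.4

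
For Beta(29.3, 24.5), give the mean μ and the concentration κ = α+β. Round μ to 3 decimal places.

κ = α+β = 29.3+24.5 = 53.8; μ = α/κ = 29.3/53.8 = 0.545.

μ = 0.545, κ = 53.8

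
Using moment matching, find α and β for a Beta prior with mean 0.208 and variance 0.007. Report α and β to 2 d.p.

α = 4.69, β = 17.85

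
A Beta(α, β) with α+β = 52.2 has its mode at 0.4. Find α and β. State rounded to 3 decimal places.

Mode = (α−1)/(κ−2) with κ = α+β, so α−1 = 0.4·50.2 = 20.080.
α = 21.080; β = κ − α = 31.120.

α = 21.080, β = 31.120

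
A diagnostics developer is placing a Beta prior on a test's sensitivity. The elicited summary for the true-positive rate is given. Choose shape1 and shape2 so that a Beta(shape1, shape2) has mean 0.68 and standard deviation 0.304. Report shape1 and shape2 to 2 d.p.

Variance = 0.304² = 0.092416. The moment-matching identity shape1+shape2 = μ(1−μ)/Var − 1 gives
shape1+shape2 = 0.2176/0.092416 − 1 = 1.3546, so shape1 = μ·1.3546 = 0.92 and shape2 = (1−μ)·1.3546 = 0.43.

shape1 = 0.92, shape2 = 0.43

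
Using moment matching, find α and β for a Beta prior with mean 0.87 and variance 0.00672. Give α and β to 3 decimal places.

α = 13.772, β = 2.058

Write ν = α+β; then α = μν and Var = μ(1−μ)/(ν+1).
ν = μ(1−μ)/Var − 1 = 0.1131/0.00672 − 1 = 15.8304.
α = 0.87·15.8304 = 13.772, β = 0.13·15.8304 = 2.058.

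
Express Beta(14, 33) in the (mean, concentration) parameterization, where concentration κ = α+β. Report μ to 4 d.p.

κ = α+β = 14+33 = 47; μ = α/κ = 14/47 = 0.2979.

μ = 0.2979, κ = 47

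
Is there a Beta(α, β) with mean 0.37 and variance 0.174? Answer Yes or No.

Yes

A Beta with mean μ has variance μ(1−μ)/(α+β+1) < μ(1−μ).
Here μ(1−μ) = 0.37×0.63 = 0.2331, and 0.174 < 0.2331.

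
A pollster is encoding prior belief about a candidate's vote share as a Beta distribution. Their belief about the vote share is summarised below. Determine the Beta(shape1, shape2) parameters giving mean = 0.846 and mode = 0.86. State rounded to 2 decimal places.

shape1 = 43.51, shape2 = 7.92

Let s = shape1+shape2. Mean gives shape1 = μs = 0.846s; mode gives (shape1−1)/(s−2) = 0.86.
Substituting: 0.846s − 1 = 0.86(s−2) = 0.86s − 1.72, so -0.014s = -0.72 and s = 51.4286.
Then shape1 = 0.846×51.4286 = 43.51 and shape2 = s−shape1 = 7.92.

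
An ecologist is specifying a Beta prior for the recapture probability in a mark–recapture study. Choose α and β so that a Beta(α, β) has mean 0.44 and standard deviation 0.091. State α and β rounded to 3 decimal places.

Variance = 0.091² = 0.008281. The moment-matching identity α+β = μ(1−μ)/Var − 1 gives
α+β = 0.2464/0.008281 − 1 = 28.7549, so α = μ·28.7549 = 12.652 and β = (1−μ)·28.7549 = 16.103.

α = 12.652, β = 16.103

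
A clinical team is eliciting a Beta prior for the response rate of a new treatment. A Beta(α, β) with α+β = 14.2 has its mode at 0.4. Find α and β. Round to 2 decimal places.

α = 5.88, β = 8.32

For α,β>1 the mode is (α−1)/(α+β−2), so α = mode·(κ−2)+1 = 0.4×12.2+1 = 5.88.
And β = (1−mode)·(κ−2)+1 = 0.6×12.2+1 = 8.32.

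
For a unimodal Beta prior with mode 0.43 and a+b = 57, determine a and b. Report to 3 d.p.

a = 24.650, b = 32.350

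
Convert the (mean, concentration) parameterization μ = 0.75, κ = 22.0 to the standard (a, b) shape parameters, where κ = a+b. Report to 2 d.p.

a = 16.50, b = 5.50

a = μκ = 0.75×22.0 = 16.50 and b = (1−μ)κ = 0.25×22.0 = 5.50.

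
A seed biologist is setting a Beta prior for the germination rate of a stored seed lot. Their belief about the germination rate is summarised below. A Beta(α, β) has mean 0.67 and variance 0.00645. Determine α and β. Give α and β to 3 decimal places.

By moment matching, α+β = μ(1−μ)/σ² − 1 = (0.67·0.33)/0.00645 − 1 = 34.2791 − 1 = 33.2791.
Since α/(α+β) = μ, α = 0.67·33.2791 = 22.297 and β = 0.33·33.2791 = 10.982.

α = 22.297, β = 10.982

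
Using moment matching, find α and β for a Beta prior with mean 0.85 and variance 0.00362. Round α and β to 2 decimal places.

By moment matching, α+β = μ(1−μ)/σ² − 1 = (0.85·0.15)/0.00362 − 1 = 35.2210 − 1 = 34.2210.
Since α/(α+β) = μ, α = 0.85·34.2210 = 29.09 and β = 0.15·34.2210 = 5.13.

α = 29.09, β = 5.13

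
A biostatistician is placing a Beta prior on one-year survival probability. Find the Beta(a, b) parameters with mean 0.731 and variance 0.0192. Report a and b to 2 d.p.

By moment matching, a+b = μ(1−μ)/σ² − 1 = (0.731·0.269)/0.0192 − 1 = 10.2416 − 1 = 9.2416.
Since a/(a+b) = μ, a = 0.731·9.2416 = 6.76 and b = 0.269·9.2416 = 2.49.

a = 6.76, b = 2.49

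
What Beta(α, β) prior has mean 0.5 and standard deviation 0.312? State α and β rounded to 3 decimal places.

α = 0.784, β = 0.784

σ² = 0.312² = 0.097344.
With s = α+β, Var = μ(1−μ)/(s+1), so s+1 = (0.5×0.5)/0.097344 = 2.5682 and s = 1.5682.
α = μs = 0.784, β = (1−μ)s = 0.784.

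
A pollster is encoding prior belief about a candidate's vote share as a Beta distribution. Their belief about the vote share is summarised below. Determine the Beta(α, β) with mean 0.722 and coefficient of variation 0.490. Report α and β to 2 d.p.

α = 0.44, β = 0.17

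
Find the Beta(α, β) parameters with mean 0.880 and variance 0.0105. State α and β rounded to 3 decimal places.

α = 7.970, β = 1.087

Write ν = α+β; then α = μν and Var = μ(1−μ)/(ν+1).
ν = μ(1−μ)/Var − 1 = 0.105600/0.0105 − 1 = 9.0571.
α = 0.880·9.0571 = 7.970, β = 0.120·9.0571 = 1.087.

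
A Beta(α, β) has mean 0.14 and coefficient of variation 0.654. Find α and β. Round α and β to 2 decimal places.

α = 1.87, β = 11.49

Var = (CV·μ)² = (0.654×0.14)² = 0.008383.
α+β = μ(1−μ)/Var − 1 = 0.1204/0.008383 − 1 = 13.3620.
Thus α = 0.14·13.3620 = 1.87 and β = 0.86·13.3620 = 11.49.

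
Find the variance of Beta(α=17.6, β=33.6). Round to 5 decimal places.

0.00432

Var = αβ/[(α+β)²(α+β+1)] = (17.6×33.6)/(51.2²×52.2) = 591.36/136839.168 = 0.00432.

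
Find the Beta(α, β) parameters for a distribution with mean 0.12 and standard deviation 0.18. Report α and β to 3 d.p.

First σ² = 0.0324. Setting α = μn, β = (1−μ)n with n = α+β,
μ(1−μ)/(n+1) = 0.0324 ⇒ n+1 = 0.1056/0.0324 = 3.2593 ⇒ n = 2.2593.
Hence α = 0.12×2.2593 = 0.271, β = 0.88×2.2593 = 1.988.

α = 0.271, β = 1.988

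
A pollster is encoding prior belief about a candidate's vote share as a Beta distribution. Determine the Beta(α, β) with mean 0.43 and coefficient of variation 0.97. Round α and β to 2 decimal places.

σ = CV·μ = 0.97×0.43 = 0.41710, so σ² = 0.173972.
s+1 = μ(1−μ)/σ² = 0.2451/0.173972 = 1.4088, so s = α+β = 0.4088.
α = μs = 0.18, β = (1−μ)s = 0.23.

α = 0.18, β = 0.23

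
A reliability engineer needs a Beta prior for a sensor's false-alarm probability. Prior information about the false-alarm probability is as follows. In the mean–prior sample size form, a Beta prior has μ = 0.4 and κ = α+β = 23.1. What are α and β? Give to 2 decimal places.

Split κ in proportion μ : (1−μ): α = 0.4·23.1 = 9.24, β = 23.1 − 9.24 = 13.86.

α = 9.24, β = 13.86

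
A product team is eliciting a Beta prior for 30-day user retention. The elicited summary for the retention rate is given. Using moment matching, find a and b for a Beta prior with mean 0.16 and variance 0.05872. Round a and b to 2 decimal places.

a = 0.21, b = 1.08

Let s = a+b. The Beta variance is μ(1−μ)/(s+1).
So s+1 = μ(1−μ)/σ² = (0.16×0.84)/0.05872 = 0.1344/0.05872 = 2.2888, giving s = 1.2888.
Then a = μs = 0.16×1.2888 = 0.21 and b = (1−μ)s = 0.84×1.2888 = 1.08.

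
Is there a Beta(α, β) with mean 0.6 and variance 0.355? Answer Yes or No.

For any Beta, Var(X) < E[X]·(1−E[X]).
Here μ(1−μ) = 0.6×0.4 = 0.24, and 0.355 ≥ 0.24.

No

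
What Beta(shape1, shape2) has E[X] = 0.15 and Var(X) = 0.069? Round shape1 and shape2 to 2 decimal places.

shape1 = 0.13, shape2 = 0.72

Let s = shape1+shape2. The Beta variance is μ(1−μ)/(s+1).
So s+1 = μ(1−μ)/σ² = (0.15×0.85)/0.069 = 0.1275/0.069 = 1.8478, giving s = 0.8478.
Then shape1 = μs = 0.15×0.8478 = 0.13 and shape2 = (1−μ)s = 0.85×0.8478 = 0.72.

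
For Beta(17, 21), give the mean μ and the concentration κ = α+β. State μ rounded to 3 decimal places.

μ = 0.447, κ = 38

κ = α+β = 17+21 = 38; μ = α/κ = 17/38 = 0.447.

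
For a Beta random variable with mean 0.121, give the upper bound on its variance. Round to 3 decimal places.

0.106

Var = μ(1−μ)/(α+β+1), which approaches μ(1−μ) as α+β → 0.
So the supremum is μ(1−μ) = 0.121×0.879 = 0.106.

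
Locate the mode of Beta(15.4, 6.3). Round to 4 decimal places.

0.7310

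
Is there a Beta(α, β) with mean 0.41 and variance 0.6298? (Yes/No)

A Beta with mean μ has variance μ(1−μ)/(α+β+1) < μ(1−μ).
Here μ(1−μ) = 0.41×0.59 = 0.2419, and 0.6298 ≥ 0.2419.

No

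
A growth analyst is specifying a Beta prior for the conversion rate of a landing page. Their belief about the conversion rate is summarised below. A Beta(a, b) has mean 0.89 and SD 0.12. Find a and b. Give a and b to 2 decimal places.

a = 5.16, b = 0.64

First σ² = 0.0144. Setting a = μn, b = (1−μ)n with n = a+b,
μ(1−μ)/(n+1) = 0.0144 ⇒ n+1 = 0.0979/0.0144 = 6.7986 ⇒ n = 5.7986.
Hence a = 0.89×5.7986 = 5.16, b = 0.11×5.7986 = 0.64.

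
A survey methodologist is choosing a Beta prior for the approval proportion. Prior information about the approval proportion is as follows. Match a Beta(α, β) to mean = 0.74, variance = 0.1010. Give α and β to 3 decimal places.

Let s = α+β. The Beta variance is μ(1−μ)/(s+1).
So s+1 = μ(1−μ)/σ² = (0.74×0.26)/0.1010 = 0.1924/0.1010 = 1.9050, giving s = 0.9050.
Then α = μs = 0.74×0.9050 = 0.670 and β = (1−μ)s = 0.26×0.9050 = 0.235.

α = 0.670, β = 0.235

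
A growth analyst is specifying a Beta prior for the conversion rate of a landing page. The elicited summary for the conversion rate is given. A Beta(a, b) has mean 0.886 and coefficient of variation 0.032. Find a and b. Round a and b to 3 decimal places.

σ = CV·μ = 0.032×0.886 = 0.02835, so σ² = 0.000804.
s+1 = μ(1−μ)/σ² = 0.101004/0.000804 = 125.6525, so s = a+b = 124.6525.
a = μs = 110.442, b = (1−μ)s = 14.210.

a = 110.442, b = 14.210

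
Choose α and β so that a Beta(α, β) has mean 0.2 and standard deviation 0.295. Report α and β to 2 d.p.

α = 0.17, β = 0.67

First σ² = 0.087025. Setting α = μn, β = (1−μ)n with n = α+β,
μ(1−μ)/(n+1) = 0.087025 ⇒ n+1 = 0.16/0.087025 = 1.8386 ⇒ n = 0.8386.
Hence α = 0.2×0.8386 = 0.17, β = 0.8×0.8386 = 0.67.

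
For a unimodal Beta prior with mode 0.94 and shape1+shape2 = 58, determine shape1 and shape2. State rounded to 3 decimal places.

shape1 = 53.640, shape2 = 4.360

For shape1,shape2>1 the mode is (shape1−1)/(shape1+shape2−2), so shape1 = mode·(κ−2)+1 = 0.94×56+1 = 53.640.
And shape2 = (1−mode)·(κ−2)+1 = 0.06×56+1 = 4.360.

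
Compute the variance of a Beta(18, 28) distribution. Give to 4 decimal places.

0.0051

Var = αβ/[(α+β)²(α+β+1)] = (18×28)/(46²×47) = 504/99452 = 0.0051.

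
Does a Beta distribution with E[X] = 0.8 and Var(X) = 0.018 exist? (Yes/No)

For any Beta, Var(X) < E[X]·(1−E[X]).
Here μ(1−μ) = 0.8×0.2 = 0.16, and 0.018 < 0.16.

Yes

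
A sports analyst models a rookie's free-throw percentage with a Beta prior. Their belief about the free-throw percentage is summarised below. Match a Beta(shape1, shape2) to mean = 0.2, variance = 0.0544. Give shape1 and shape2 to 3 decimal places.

Write ν = shape1+shape2; then shape1 = μν and Var = μ(1−μ)/(ν+1).
ν = μ(1−μ)/Var − 1 = 0.16/0.0544 − 1 = 1.9412.
shape1 = 0.2·1.9412 = 0.388, shape2 = 0.8·1.9412 = 1.553.

shape1 = 0.388, shape2 = 1.553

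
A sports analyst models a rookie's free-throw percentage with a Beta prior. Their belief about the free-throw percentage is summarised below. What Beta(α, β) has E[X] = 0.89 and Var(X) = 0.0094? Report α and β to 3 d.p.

α = 8.379, β = 1.036

By moment matching, α+β = μ(1−μ)/σ² − 1 = (0.89·0.11)/0.0094 − 1 = 10.4149 − 1 = 9.4149.
Since α/(α+β) = μ, α = 0.89·9.4149 = 8.379 and β = 0.11·9.4149 = 1.036.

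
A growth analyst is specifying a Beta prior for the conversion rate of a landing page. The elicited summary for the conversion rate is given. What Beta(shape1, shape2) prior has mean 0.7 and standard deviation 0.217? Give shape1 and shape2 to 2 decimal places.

shape1 = 2.42, shape2 = 1.04

First σ² = 0.047089. Setting shape1 = μn, shape2 = (1−μ)n with n = shape1+shape2,
μ(1−μ)/(n+1) = 0.047089 ⇒ n+1 = 0.21/0.047089 = 4.4596 ⇒ n = 3.4596.
Hence shape1 = 0.7×3.4596 = 2.42, shape2 = 0.3×3.4596 = 1.04.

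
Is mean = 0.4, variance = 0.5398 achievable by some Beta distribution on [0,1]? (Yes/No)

No

The Beta variance bound is σ² < μ(1−μ).
Here μ(1−μ) = 0.4×0.6 = 0.24, and 0.5398 ≥ 0.24.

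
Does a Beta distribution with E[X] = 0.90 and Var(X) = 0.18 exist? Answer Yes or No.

No

The Beta variance bound is σ² < μ(1−μ).
Here μ(1−μ) = 0.90×0.10 = 0.0900, and 0.18 ≥ 0.0900.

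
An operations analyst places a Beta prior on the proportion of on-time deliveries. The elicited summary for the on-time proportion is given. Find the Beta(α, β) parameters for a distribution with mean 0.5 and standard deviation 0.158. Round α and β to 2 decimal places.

α = 4.51, β = 4.51

Variance = 0.158² = 0.024964. The moment-matching identity α+β = μ(1−μ)/Var − 1 gives
α+β = 0.25/0.024964 − 1 = 9.0144, so α = μ·9.0144 = 4.51 and β = (1−μ)·9.0144 = 4.51.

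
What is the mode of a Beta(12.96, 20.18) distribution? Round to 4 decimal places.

0.3841

The density x^(α−1)(1−x)^(β−1) is maximised at (α−1)/(α+β−2) = 11.96/31.14 = 0.3841.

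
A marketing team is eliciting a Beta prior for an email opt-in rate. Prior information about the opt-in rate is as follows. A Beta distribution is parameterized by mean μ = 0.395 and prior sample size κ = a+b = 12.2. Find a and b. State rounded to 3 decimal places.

a = 4.819, b = 7.381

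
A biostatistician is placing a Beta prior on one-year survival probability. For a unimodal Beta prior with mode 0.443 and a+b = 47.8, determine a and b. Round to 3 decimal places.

Since the density peak of Beta(a,b) is at (a−1)/(a+b−2),
a = 1 + 0.443(47.8−2) = 21.289 and b = 47.8 − 21.289 = 26.511.

a = 21.289, b = 26.511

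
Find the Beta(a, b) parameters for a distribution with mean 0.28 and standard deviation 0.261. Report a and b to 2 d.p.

a = 0.55, b = 1.41

Variance = 0.261² = 0.068121. The moment-matching identity a+b = μ(1−μ)/Var − 1 gives
a+b = 0.2016/0.068121 − 1 = 1.9594, so a = μ·1.9594 = 0.55 and b = (1−μ)·1.9594 = 1.41.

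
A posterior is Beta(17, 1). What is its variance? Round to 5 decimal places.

0.00276

μ = 17/18 = 0.944444; Var = μ(1−μ)/(α+β+1) = 0.0524691/19 = 0.00276.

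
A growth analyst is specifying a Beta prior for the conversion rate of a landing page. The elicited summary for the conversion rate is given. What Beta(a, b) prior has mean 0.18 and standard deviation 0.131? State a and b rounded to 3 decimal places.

a = 1.368, b = 6.233

σ² = 0.131² = 0.017161.
With s = a+b, Var = μ(1−μ)/(s+1), so s+1 = (0.18×0.82)/0.017161 = 8.6009 and s = 7.6009.
a = μs = 1.368, b = (1−μ)s = 6.233.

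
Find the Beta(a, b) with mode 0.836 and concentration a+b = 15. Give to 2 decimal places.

Since the density peak of Beta(a,b) is at (a−1)/(a+b−2),
a = 1 + 0.836(15−2) = 11.87 and b = 15 − 11.87 = 3.13.

a = 11.87, b = 3.13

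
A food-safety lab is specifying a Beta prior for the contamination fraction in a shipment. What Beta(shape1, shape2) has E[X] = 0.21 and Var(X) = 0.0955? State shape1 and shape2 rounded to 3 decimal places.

Let s = shape1+shape2. The Beta variance is μ(1−μ)/(s+1).
So s+1 = μ(1−μ)/σ² = (0.21×0.79)/0.0955 = 0.1659/0.0955 = 1.7372, giving s = 0.7372.
Then shape1 = μs = 0.21×0.7372 = 0.155 and shape2 = (1−μ)s = 0.79×0.7372 = 0.582.

shape1 = 0.155, shape2 = 0.582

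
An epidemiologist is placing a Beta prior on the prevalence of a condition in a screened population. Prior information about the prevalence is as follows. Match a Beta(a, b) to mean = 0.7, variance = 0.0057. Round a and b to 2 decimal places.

a = 25.09, b = 10.75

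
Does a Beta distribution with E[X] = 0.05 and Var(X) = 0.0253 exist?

Yes

The Beta variance bound is σ² < μ(1−μ).
Here μ(1−μ) = 0.05×0.95 = 0.0475, and 0.0253 < 0.0475.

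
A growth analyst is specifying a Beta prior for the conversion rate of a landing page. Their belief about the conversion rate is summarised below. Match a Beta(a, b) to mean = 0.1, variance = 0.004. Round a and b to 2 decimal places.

By moment matching, a+b = μ(1−μ)/σ² − 1 = (0.1·0.9)/0.004 − 1 = 22.5000 − 1 = 21.5000.
Since a/(a+b) = μ, a = 0.1·21.5000 = 2.15 and b = 0.9·21.5000 = 19.35.

a = 2.15, b = 19.35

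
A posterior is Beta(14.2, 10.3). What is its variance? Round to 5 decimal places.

0.00956

Var = αβ/[(α+β)²(α+β+1)] = (14.2×10.3)/(24.5²×25.5) = 146.26/15306.375 = 0.00956.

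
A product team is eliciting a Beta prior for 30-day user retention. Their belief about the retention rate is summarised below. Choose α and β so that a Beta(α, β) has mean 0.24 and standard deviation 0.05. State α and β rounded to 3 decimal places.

σ² = 0.05² = 0.0025.
With s = α+β, Var = μ(1−μ)/(s+1), so s+1 = (0.24×0.76)/0.0025 = 72.9600 and s = 71.9600.
α = μs = 17.270, β = (1−μ)s = 54.690.

α = 17.270, β = 54.690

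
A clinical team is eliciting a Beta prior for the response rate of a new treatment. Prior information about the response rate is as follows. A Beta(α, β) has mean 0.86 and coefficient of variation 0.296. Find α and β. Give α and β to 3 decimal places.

α = 0.738, β = 0.120

σ = CV·μ = 0.296×0.86 = 0.25456, so σ² = 0.064801.
s+1 = μ(1−μ)/σ² = 0.1204/0.064801 = 1.8580, so s = α+β = 0.8580.
α = μs = 0.738, β = (1−μ)s = 0.120.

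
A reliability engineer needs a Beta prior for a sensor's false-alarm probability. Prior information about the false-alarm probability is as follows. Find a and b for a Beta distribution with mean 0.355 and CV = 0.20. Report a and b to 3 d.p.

Var = (CV·μ)² = (0.20×0.355)² = 0.005041.
a+b = μ(1−μ)/Var − 1 = 0.228975/0.005041 − 1 = 44.4225.
Thus a = 0.355·44.4225 = 15.770 and b = 0.645·44.4225 = 28.653.

a = 15.770, b = 28.653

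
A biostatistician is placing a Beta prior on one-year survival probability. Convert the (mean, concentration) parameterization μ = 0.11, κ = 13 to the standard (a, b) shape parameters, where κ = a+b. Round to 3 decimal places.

a = μκ = 0.11×13 = 1.430 and b = (1−μ)κ = 0.89×13 = 11.570.

a = 1.430, b = 11.570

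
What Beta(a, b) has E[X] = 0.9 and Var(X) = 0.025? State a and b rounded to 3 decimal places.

Let s = a+b. The Beta variance is μ(1−μ)/(s+1).
So s+1 = μ(1−μ)/σ² = (0.9×0.1)/0.025 = 0.09/0.025 = 3.6000, giving s = 2.6000.
Then a = μs = 0.9×2.6000 = 2.340 and b = (1−μ)s = 0.1×2.6000 = 0.260.

a = 2.340, b = 0.260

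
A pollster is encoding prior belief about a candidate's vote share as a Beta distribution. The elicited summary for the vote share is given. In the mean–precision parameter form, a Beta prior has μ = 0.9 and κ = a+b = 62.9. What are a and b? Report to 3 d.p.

a = 56.610, b = 6.290

Split κ in proportion μ : (1−μ): a = 0.9·62.9 = 56.610, b = 62.9 − 56.610 = 6.290.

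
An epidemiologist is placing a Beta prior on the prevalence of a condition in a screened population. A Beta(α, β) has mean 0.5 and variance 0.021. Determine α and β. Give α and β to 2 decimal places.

α = 5.45, β = 5.45

By moment matching, α+β = μ(1−μ)/σ² − 1 = (0.5·0.5)/0.021 − 1 = 11.9048 − 1 = 10.9048.
Since α/(α+β) = μ, α = 0.5·10.9048 = 5.45 and β = 0.5·10.9048 = 5.45.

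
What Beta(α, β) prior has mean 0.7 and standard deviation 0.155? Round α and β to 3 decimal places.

σ² = 0.155² = 0.024025.
With s = α+β, Var = μ(1−μ)/(s+1), so s+1 = (0.7×0.3)/0.024025 = 8.7409 and s = 7.7409.
α = μs = 5.419, β = (1−μ)s = 2.322.

α = 5.419, β = 2.322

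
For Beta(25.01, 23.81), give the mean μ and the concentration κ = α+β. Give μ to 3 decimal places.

κ = α+β = 25.01+23.81 = 48.82; μ = α/κ = 25.01/48.82 = 0.512.

μ = 0.512, κ = 48.82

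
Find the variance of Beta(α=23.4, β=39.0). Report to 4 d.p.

Var = αβ/[(α+β)²(α+β+1)] = (23.4×39.0)/(62.4²×63.4) = 912.60/246864.384 = 0.0037.

0.0037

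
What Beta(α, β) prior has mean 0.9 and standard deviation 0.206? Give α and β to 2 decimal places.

α = 1.01, β = 0.11

Variance = 0.206² = 0.042436. The moment-matching identity α+β = μ(1−μ)/Var − 1 gives
α+β = 0.09/0.042436 − 1 = 1.1208, so α = μ·1.1208 = 1.01 and β = (1−μ)·1.1208 = 0.11.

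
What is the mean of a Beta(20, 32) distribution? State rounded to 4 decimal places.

The Beta mean is α/(α+β) = 20/(20+32) = 0.3846.

0.3846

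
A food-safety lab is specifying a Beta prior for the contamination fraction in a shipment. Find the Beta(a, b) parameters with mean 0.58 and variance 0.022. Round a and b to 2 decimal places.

a = 5.84, b = 4.23

Let s = a+b. The Beta variance is μ(1−μ)/(s+1).
So s+1 = μ(1−μ)/σ² = (0.58×0.42)/0.022 = 0.2436/0.022 = 11.0727, giving s = 10.0727.
Then a = μs = 0.58×10.0727 = 5.84 and b = (1−μ)s = 0.42×10.0727 = 4.23.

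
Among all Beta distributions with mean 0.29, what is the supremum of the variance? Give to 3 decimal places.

0.206

For fixed mean μ the Beta variance is μ(1−μ)/(α+β+1), increasing as α+β decreases.
Its least upper bound (not attained) is μ(1−μ) = 0.29·0.71 = 0.206.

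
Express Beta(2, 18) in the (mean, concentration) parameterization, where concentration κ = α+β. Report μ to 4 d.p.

μ = 0.1000, κ = 20

κ = α+β = 2+18 = 20; μ = α/κ = 2/20 = 0.1000.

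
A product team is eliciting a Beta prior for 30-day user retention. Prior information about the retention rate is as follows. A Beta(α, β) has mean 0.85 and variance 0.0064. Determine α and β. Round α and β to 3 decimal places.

α = 16.084, β = 2.838

By moment matching, α+β = μ(1−μ)/σ² − 1 = (0.85·0.15)/0.0064 − 1 = 19.9219 − 1 = 18.9219.
Since α/(α+β) = μ, α = 0.85·18.9219 = 16.084 and β = 0.15·18.9219 = 2.838.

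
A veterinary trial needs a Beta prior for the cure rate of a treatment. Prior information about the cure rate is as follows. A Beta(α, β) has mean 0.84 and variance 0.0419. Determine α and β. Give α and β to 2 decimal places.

α = 1.85, β = 0.35

Write ν = α+β; then α = μν and Var = μ(1−μ)/(ν+1).
ν = μ(1−μ)/Var − 1 = 0.1344/0.0419 − 1 = 2.2076.
α = 0.84·2.2076 = 1.85, β = 0.16·2.2076 = 0.35.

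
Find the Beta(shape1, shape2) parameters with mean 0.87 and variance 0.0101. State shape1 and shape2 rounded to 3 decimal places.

shape1 = 8.872, shape2 = 1.326

Let s = shape1+shape2. The Beta variance is μ(1−μ)/(s+1).
So s+1 = μ(1−μ)/σ² = (0.87×0.13)/0.0101 = 0.1131/0.0101 = 11.1980, giving s = 10.1980.
Then shape1 = μs = 0.87×10.1980 = 8.872 and shape2 = (1−μ)s = 0.13×10.1980 = 1.326.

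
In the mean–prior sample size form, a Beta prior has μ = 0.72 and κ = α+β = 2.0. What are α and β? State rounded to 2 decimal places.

α = 1.44, β = 0.56

Split κ in proportion μ : (1−μ): α = 0.72·2.0 = 1.44, β = 2.0 − 1.44 = 0.56.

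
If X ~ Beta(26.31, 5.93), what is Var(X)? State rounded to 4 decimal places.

0.0045

α+β = 32.24 and αβ = 156.0183, so Var = αβ/[(α+β)²(α+β+1)] = 156.0183/34550.241024 = 0.0045.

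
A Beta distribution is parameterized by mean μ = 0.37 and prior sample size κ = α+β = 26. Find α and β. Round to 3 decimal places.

Split κ in proportion μ : (1−μ): α = 0.37·26 = 9.620, β = 26 − 9.620 = 16.380.

α = 9.620, β = 16.380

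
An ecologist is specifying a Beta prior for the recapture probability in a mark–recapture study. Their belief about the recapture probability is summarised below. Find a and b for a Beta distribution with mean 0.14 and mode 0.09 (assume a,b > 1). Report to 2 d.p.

With s = a+b: μ = a/s and mode = (a−1)/(s−2). Eliminating a = μs,
μs − 1 = m(s−2) ⇒ s(μ−m) = 1−2m ⇒ s = 0.82/0.05 = 16.4000.
So a = μs = 2.30, b = (1−μ)s = 14.10.

a = 2.30, b = 14.10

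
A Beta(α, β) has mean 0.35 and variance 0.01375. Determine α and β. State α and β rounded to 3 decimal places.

α = 5.441, β = 10.105

Write ν = α+β; then α = μν and Var = μ(1−μ)/(ν+1).
ν = μ(1−μ)/Var − 1 = 0.2275/0.01375 − 1 = 15.5455.
α = 0.35·15.5455 = 5.441, β = 0.65·15.5455 = 10.105.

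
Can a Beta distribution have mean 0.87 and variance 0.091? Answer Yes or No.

For any Beta, Var(X) < E[X]·(1−E[X]).
Here μ(1−μ) = 0.87×0.13 = 0.1131, and 0.091 < 0.1131.

Yes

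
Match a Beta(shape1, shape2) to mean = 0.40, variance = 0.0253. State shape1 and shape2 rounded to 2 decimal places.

Let s = shape1+shape2. The Beta variance is μ(1−μ)/(s+1).
So s+1 = μ(1−μ)/σ² = (0.40×0.60)/0.0253 = 0.2400/0.0253 = 9.4862, giving s = 8.4862.
Then shape1 = μs = 0.40×8.4862 = 3.39 and shape2 = (1−μ)s = 0.60×8.4862 = 5.09.

shape1 = 3.39, shape2 = 5.09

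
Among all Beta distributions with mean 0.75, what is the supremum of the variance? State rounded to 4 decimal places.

0.1875

For fixed mean μ the Beta variance is μ(1−μ)/(α+β+1), increasing as α+β decreases.
Its least upper bound (not attained) is μ(1−μ) = 0.75·0.25 = 0.1875.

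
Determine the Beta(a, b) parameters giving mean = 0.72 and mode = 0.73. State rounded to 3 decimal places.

Let s = a+b. Mean gives a = μs = 0.72s; mode gives (a−1)/(s−2) = 0.73.
Substituting: 0.72s − 1 = 0.73(s−2) = 0.73s − 1.46, so -0.01s = -0.46 and s = 46.0000.
Then a = 0.72×46.0000 = 33.120 and b = s−a = 12.880.

a = 33.120, b = 12.880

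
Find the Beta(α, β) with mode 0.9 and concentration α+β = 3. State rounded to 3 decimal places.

α = 1.900, β = 1.100

Mode = (α−1)/(κ−2) with κ = α+β, so α−1 = 0.9·1 = 0.900.
α = 1.900; β = κ − α = 1.100.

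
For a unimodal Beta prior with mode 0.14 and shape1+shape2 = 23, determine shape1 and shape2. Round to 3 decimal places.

For shape1,shape2>1 the mode is (shape1−1)/(shape1+shape2−2), so shape1 = mode·(κ−2)+1 = 0.14×21+1 = 3.940.
And shape2 = (1−mode)·(κ−2)+1 = 0.86×21+1 = 19.060.

shape1 = 3.940, shape2 = 19.060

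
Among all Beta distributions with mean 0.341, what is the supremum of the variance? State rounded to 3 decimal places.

0.225

For fixed mean μ the Beta variance is μ(1−μ)/(α+β+1), increasing as α+β decreases.
Its least upper bound (not attained) is μ(1−μ) = 0.341·0.659 = 0.225.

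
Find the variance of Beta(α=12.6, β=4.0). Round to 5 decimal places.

0.01039

α+β = 16.6 and αβ = 50.40, so Var = αβ/[(α+β)²(α+β+1)] = 50.40/4849.856 = 0.01039.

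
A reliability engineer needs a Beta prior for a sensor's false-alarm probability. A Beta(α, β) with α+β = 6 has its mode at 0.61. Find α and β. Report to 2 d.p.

Since the density peak of Beta(α,β) is at (α−1)/(α+β−2),
α = 1 + 0.61(6−2) = 3.44 and β = 6 − 3.44 = 2.56.

α = 3.44, β = 2.56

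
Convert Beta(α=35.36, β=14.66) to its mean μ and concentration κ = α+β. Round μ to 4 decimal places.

κ = α+β = 35.36+14.66 = 50.02; μ = α/κ = 35.36/50.02 = 0.7069.

μ = 0.7069, κ = 50.02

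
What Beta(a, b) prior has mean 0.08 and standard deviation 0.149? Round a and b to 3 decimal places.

Variance = 0.149² = 0.022201. The moment-matching identity a+b = μ(1−μ)/Var − 1 gives
a+b = 0.0736/0.022201 − 1 = 2.3152, so a = μ·2.3152 = 0.185 and b = (1−μ)·2.3152 = 2.130.

a = 0.185, b = 2.130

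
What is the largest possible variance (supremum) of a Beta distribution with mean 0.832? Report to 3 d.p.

Var = μ(1−μ)/(α+β+1), which approaches μ(1−μ) as α+β → 0.
So the supremum is μ(1−μ) = 0.832×0.168 = 0.140.

0.140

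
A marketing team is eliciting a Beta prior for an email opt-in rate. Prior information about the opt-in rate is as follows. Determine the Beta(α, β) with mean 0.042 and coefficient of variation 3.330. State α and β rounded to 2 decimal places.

Var = (CV·μ)² = (3.330×0.042)² = 0.019561.
α+β = μ(1−μ)/Var − 1 = 0.040236/0.019561 − 1 = 1.0570.
Thus α = 0.042·1.0570 = 0.04 and β = 0.958·1.0570 = 1.01.

α = 0.04, β = 1.01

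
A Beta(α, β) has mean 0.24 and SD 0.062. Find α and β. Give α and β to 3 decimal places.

α = 11.148, β = 35.302

Variance = 0.062² = 0.003844. The moment-matching identity α+β = μ(1−μ)/Var − 1 gives
α+β = 0.1824/0.003844 − 1 = 46.4506, so α = μ·46.4506 = 11.148 and β = (1−μ)·46.4506 = 35.302.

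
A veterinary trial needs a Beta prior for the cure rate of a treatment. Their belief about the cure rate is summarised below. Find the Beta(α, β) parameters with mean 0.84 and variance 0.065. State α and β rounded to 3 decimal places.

α = 0.897, β = 0.171

By moment matching, α+β = μ(1−μ)/σ² − 1 = (0.84·0.16)/0.065 − 1 = 2.0677 − 1 = 1.0677.
Since α/(α+β) = μ, α = 0.84·1.0677 = 0.897 and β = 0.16·1.0677 = 0.171.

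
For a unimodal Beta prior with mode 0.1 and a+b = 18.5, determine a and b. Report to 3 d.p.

a = 2.650, b = 15.850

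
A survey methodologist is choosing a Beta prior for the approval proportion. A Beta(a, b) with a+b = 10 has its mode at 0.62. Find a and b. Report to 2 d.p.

a = 5.96, b = 4.04

For a,b>1 the mode is (a−1)/(a+b−2), so a = mode·(κ−2)+1 = 0.62×8+1 = 5.96.
And b = (1−mode)·(κ−2)+1 = 0.38×8+1 = 4.04.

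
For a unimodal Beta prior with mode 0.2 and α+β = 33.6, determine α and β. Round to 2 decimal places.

For α,β>1 the mode is (α−1)/(α+β−2), so α = mode·(κ−2)+1 = 0.2×31.6+1 = 7.32.
And β = (1−mode)·(κ−2)+1 = 0.8×31.6+1 = 26.28.

α = 7.32, β = 26.28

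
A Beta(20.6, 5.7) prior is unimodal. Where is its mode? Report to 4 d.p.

0.8066

The density x^(α−1)(1−x)^(β−1) is maximised at (α−1)/(α+β−2) = 19.6/24.3 = 0.8066.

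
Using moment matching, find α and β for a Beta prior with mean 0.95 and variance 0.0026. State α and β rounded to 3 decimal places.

α = 16.406, β = 0.863

Write ν = α+β; then α = μν and Var = μ(1−μ)/(ν+1).
ν = μ(1−μ)/Var − 1 = 0.0475/0.0026 − 1 = 17.2692.
α = 0.95·17.2692 = 16.406, β = 0.05·17.2692 = 0.863.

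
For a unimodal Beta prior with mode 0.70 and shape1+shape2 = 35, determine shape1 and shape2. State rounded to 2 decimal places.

For shape1,shape2>1 the mode is (shape1−1)/(shape1+shape2−2), so shape1 = mode·(κ−2)+1 = 0.70×33+1 = 24.10.
And shape2 = (1−mode)·(κ−2)+1 = 0.30×33+1 = 10.90.

shape1 = 24.10, shape2 = 10.90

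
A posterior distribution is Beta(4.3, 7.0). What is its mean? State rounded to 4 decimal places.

The Beta mean is α/(α+β) = 4.3/(4.3+7.0) = 0.3805.

0.3805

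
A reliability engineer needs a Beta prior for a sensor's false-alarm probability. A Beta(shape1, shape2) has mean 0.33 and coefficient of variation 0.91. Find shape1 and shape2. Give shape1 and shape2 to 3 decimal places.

shape1 = 0.479, shape2 = 0.973

σ = CV·μ = 0.91×0.33 = 0.30030, so σ² = 0.090180.
s+1 = μ(1−μ)/σ² = 0.2211/0.090180 = 2.4518, so s = shape1+shape2 = 1.4518.
shape1 = μs = 0.479, shape2 = (1−μ)s = 0.973.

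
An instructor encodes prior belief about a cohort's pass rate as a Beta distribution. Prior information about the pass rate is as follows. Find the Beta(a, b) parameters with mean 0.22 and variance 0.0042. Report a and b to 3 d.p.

a = 8.769, b = 31.089

Let s = a+b. The Beta variance is μ(1−μ)/(s+1).
So s+1 = μ(1−μ)/σ² = (0.22×0.78)/0.0042 = 0.1716/0.0042 = 40.8571, giving s = 39.8571.
Then a = μs = 0.22×39.8571 = 8.769 and b = (1−μ)s = 0.78×39.8571 = 31.089.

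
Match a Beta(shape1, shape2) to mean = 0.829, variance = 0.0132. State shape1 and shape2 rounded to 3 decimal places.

Let s = shape1+shape2. The Beta variance is μ(1−μ)/(s+1).
So s+1 = μ(1−μ)/σ² = (0.829×0.171)/0.0132 = 0.141759/0.0132 = 10.7393, giving s = 9.7393.
Then shape1 = μs = 0.829×9.7393 = 8.074 and shape2 = (1−μ)s = 0.171×9.7393 = 1.665.

shape1 = 8.074, shape2 = 1.665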